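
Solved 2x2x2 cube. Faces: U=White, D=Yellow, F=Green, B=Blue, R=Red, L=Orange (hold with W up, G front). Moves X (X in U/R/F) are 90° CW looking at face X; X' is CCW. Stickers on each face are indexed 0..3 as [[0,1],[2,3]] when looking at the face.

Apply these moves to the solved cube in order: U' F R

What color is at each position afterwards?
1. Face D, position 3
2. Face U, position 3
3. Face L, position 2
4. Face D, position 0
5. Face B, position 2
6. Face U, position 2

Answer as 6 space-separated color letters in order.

After move 1 (U'): U=WWWW F=OOGG R=GGRR B=RRBB L=BBOO
After move 2 (F): F=GOGO U=WWOB R=WGWR D=RGYY L=BYOY
After move 3 (R): R=WWRG U=WOOO F=GGGY D=RBYR B=BRWB
Query 1: D[3] = R
Query 2: U[3] = O
Query 3: L[2] = O
Query 4: D[0] = R
Query 5: B[2] = W
Query 6: U[2] = O

Answer: R O O R W O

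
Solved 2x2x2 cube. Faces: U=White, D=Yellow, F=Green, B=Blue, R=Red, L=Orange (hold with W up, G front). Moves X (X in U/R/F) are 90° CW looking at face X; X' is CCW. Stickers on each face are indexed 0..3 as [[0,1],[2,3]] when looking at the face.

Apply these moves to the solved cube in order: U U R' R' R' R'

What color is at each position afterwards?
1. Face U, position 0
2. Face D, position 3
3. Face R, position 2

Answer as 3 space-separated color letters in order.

Answer: W Y R

Derivation:
After move 1 (U): U=WWWW F=RRGG R=BBRR B=OOBB L=GGOO
After move 2 (U): U=WWWW F=BBGG R=OORR B=GGBB L=RROO
After move 3 (R'): R=OROR U=WBWG F=BWGW D=YBYG B=YGYB
After move 4 (R'): R=RROO U=WYWY F=BBGG D=YWYW B=GGBB
After move 5 (R'): R=RORO U=WBWG F=BYGY D=YBYG B=WGWB
After move 6 (R'): R=OORR U=WWWW F=BBGG D=YYYY B=GGBB
Query 1: U[0] = W
Query 2: D[3] = Y
Query 3: R[2] = R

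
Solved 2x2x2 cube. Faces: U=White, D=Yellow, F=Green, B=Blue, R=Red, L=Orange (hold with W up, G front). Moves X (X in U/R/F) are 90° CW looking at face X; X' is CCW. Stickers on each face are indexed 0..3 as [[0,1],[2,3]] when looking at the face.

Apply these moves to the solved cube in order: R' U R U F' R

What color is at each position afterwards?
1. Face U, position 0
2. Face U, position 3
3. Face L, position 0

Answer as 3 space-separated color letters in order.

After move 1 (R'): R=RRRR U=WBWB F=GWGW D=YGYG B=YBYB
After move 2 (U): U=WWBB F=RRGW R=YBRR B=OOYB L=GWOO
After move 3 (R): R=RYRB U=WRBW F=RGGG D=YYYO B=BOWB
After move 4 (U): U=BWWR F=RYGG R=BORB B=GWWB L=RGOO
After move 5 (F'): F=YGRG U=BWBR R=YOYB D=GOYO L=RROW
After move 6 (R): R=YYBO U=BGBG F=YORO D=GWYG B=RWWB
Query 1: U[0] = B
Query 2: U[3] = G
Query 3: L[0] = R

Answer: B G R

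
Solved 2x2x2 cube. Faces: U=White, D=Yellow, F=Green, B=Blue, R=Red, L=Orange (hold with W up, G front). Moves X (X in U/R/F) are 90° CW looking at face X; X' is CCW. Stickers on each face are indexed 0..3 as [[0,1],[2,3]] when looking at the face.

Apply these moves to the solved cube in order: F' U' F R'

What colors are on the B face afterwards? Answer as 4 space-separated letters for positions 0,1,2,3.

Answer: Y R G B

Derivation:
After move 1 (F'): F=GGGG U=WWRR R=YRYR D=OOYY L=OWOW
After move 2 (U'): U=WRWR F=OWGG R=GGYR B=YRBB L=BBOW
After move 3 (F): F=GOGW U=WRWB R=WGRR D=YGYY L=BOOO
After move 4 (R'): R=GRWR U=WBWY F=GRGB D=YOYW B=YRGB
Query: B face = YRGB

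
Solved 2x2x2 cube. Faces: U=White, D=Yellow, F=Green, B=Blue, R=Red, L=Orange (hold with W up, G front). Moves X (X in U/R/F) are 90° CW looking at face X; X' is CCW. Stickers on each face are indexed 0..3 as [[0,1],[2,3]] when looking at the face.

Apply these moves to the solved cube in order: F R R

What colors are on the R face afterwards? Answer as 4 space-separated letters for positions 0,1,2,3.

Answer: R W R W

Derivation:
After move 1 (F): F=GGGG U=WWOO R=WRWR D=RRYY L=OYOY
After move 2 (R): R=WWRR U=WGOG F=GRGY D=RBYB B=OBWB
After move 3 (R): R=RWRW U=WROY F=GBGB D=RWYO B=GBGB
Query: R face = RWRW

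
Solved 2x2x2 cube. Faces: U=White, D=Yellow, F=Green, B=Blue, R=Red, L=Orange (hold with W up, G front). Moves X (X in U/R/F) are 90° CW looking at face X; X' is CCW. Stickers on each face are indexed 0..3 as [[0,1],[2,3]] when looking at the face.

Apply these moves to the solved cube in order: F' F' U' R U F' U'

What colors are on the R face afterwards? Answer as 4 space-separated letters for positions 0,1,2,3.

After move 1 (F'): F=GGGG U=WWRR R=YRYR D=OOYY L=OWOW
After move 2 (F'): F=GGGG U=WWYY R=OROR D=WWYY L=OROR
After move 3 (U'): U=WYWY F=ORGG R=GGOR B=ORBB L=BBOR
After move 4 (R): R=OGRG U=WRWG F=OWGY D=WBYO B=YRYB
After move 5 (U): U=WWGR F=OGGY R=YRRG B=BBYB L=OWOR
After move 6 (F'): F=GYOG U=WWYR R=BRWG D=WRYO L=OROG
After move 7 (U'): U=WRWY F=OROG R=GYWG B=BRYB L=BBOG
Query: R face = GYWG

Answer: G Y W G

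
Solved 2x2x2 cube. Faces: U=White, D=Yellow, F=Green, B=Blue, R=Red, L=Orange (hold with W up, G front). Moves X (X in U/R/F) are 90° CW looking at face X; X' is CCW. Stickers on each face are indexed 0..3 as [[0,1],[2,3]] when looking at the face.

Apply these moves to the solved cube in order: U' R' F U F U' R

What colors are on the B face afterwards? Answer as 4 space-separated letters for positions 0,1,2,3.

After move 1 (U'): U=WWWW F=OOGG R=GGRR B=RRBB L=BBOO
After move 2 (R'): R=GRGR U=WBWR F=OWGW D=YOYG B=YRYB
After move 3 (F): F=GOWW U=WBOB R=WRRR D=GGYG L=BYOO
After move 4 (U): U=OWBB F=WRWW R=YRRR B=BYYB L=GOOO
After move 5 (F): F=WWWR U=OWOO R=BRBR D=RYYG L=GGOG
After move 6 (U'): U=WOOO F=GGWR R=WWBR B=BRYB L=BYOG
After move 7 (R): R=BWRW U=WGOR F=GYWG D=RYYB B=OROB
Query: B face = OROB

Answer: O R O B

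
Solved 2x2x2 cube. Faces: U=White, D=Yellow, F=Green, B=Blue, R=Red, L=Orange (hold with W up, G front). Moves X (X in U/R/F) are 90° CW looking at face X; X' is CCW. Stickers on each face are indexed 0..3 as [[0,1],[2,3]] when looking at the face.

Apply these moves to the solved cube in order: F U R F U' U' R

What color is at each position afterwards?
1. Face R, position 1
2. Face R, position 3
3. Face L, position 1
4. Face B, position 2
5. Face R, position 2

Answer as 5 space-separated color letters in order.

Answer: G R B Y B

Derivation:
After move 1 (F): F=GGGG U=WWOO R=WRWR D=RRYY L=OYOY
After move 2 (U): U=OWOW F=WRGG R=BBWR B=OYBB L=GGOY
After move 3 (R): R=WBRB U=OROG F=WRGY D=RBYO B=WYWB
After move 4 (F): F=GWYR U=ORYG R=OBGB D=RWYO L=GROB
After move 5 (U'): U=RGOY F=GRYR R=GWGB B=OBWB L=WYOB
After move 6 (U'): U=GYRO F=WYYR R=GRGB B=GWWB L=OBOB
After move 7 (R): R=GGBR U=GYRR F=WWYO D=RWYG B=OWYB
Query 1: R[1] = G
Query 2: R[3] = R
Query 3: L[1] = B
Query 4: B[2] = Y
Query 5: R[2] = B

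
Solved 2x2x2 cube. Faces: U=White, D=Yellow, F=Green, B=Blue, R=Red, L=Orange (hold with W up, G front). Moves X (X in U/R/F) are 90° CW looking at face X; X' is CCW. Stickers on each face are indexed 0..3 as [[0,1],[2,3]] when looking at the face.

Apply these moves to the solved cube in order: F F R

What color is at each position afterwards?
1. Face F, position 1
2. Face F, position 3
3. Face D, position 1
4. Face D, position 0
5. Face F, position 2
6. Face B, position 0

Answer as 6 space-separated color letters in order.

After move 1 (F): F=GGGG U=WWOO R=WRWR D=RRYY L=OYOY
After move 2 (F): F=GGGG U=WWYY R=OROR D=WWYY L=OROR
After move 3 (R): R=OORR U=WGYG F=GWGY D=WBYB B=YBWB
Query 1: F[1] = W
Query 2: F[3] = Y
Query 3: D[1] = B
Query 4: D[0] = W
Query 5: F[2] = G
Query 6: B[0] = Y

Answer: W Y B W G Y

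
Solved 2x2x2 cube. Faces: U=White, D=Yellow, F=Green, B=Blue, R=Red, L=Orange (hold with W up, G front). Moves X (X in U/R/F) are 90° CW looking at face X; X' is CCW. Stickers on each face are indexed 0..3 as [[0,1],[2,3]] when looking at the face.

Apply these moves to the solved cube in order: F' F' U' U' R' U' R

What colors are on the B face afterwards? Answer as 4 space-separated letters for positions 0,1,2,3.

Answer: W R G B

Derivation:
After move 1 (F'): F=GGGG U=WWRR R=YRYR D=OOYY L=OWOW
After move 2 (F'): F=GGGG U=WWYY R=OROR D=WWYY L=OROR
After move 3 (U'): U=WYWY F=ORGG R=GGOR B=ORBB L=BBOR
After move 4 (U'): U=YYWW F=BBGG R=OROR B=GGBB L=OROR
After move 5 (R'): R=RROO U=YBWG F=BYGW D=WBYG B=YGWB
After move 6 (U'): U=BGYW F=ORGW R=BYOO B=RRWB L=YGOR
After move 7 (R): R=OBOY U=BRYW F=OBGG D=WWYR B=WRGB
Query: B face = WRGB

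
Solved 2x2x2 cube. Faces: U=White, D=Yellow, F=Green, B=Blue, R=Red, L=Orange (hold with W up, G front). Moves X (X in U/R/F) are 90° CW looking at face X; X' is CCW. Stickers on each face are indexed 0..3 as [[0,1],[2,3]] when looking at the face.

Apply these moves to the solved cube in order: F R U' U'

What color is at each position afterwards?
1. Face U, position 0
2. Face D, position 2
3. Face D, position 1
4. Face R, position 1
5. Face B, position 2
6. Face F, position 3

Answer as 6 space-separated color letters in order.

After move 1 (F): F=GGGG U=WWOO R=WRWR D=RRYY L=OYOY
After move 2 (R): R=WWRR U=WGOG F=GRGY D=RBYB B=OBWB
After move 3 (U'): U=GGWO F=OYGY R=GRRR B=WWWB L=OBOY
After move 4 (U'): U=GOGW F=OBGY R=OYRR B=GRWB L=WWOY
Query 1: U[0] = G
Query 2: D[2] = Y
Query 3: D[1] = B
Query 4: R[1] = Y
Query 5: B[2] = W
Query 6: F[3] = Y

Answer: G Y B Y W Y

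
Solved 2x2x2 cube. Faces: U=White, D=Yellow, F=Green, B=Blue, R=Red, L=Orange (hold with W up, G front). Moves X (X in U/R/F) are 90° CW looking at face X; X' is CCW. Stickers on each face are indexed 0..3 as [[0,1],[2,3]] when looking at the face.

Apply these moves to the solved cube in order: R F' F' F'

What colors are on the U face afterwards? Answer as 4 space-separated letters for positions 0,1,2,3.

After move 1 (R): R=RRRR U=WGWG F=GYGY D=YBYB B=WBWB
After move 2 (F'): F=YYGG U=WGRR R=BRYR D=OOYB L=OGOW
After move 3 (F'): F=YGYG U=WGBY R=OROR D=GWYB L=OROR
After move 4 (F'): F=GGYY U=WGOO R=WRGR D=RRYB L=OYOB
Query: U face = WGOO

Answer: W G O O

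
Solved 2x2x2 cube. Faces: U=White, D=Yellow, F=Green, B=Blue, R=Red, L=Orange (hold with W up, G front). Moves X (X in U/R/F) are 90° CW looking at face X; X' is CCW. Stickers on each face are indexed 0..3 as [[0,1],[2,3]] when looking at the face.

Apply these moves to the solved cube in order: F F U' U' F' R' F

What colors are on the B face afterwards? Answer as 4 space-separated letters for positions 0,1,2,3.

Answer: Y G R B

Derivation:
After move 1 (F): F=GGGG U=WWOO R=WRWR D=RRYY L=OYOY
After move 2 (F): F=GGGG U=WWYY R=OROR D=WWYY L=OROR
After move 3 (U'): U=WYWY F=ORGG R=GGOR B=ORBB L=BBOR
After move 4 (U'): U=YYWW F=BBGG R=OROR B=GGBB L=OROR
After move 5 (F'): F=BGBG U=YYOO R=WRWR D=RRYY L=OWOW
After move 6 (R'): R=RRWW U=YBOG F=BYBO D=RGYG B=YGRB
After move 7 (F): F=BBOY U=YBWW R=ORGW D=WRYG L=OROG
Query: B face = YGRB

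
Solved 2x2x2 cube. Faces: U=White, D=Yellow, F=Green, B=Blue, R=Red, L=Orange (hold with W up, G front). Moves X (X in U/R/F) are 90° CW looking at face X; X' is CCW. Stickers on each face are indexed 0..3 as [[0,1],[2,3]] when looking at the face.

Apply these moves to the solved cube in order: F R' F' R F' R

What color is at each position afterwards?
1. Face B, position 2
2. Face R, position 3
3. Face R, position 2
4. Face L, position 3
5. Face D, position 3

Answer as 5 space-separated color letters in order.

After move 1 (F): F=GGGG U=WWOO R=WRWR D=RRYY L=OYOY
After move 2 (R'): R=RRWW U=WBOB F=GWGO D=RGYG B=YBRB
After move 3 (F'): F=WOGG U=WBRW R=GRRW D=YYYG L=OBOO
After move 4 (R): R=RGWR U=WORG F=WYGG D=YRYY B=WBBB
After move 5 (F'): F=YGWG U=WORW R=RGYR D=BOYY L=OGOR
After move 6 (R): R=YRRG U=WGRG F=YOWY D=BBYW B=WBOB
Query 1: B[2] = O
Query 2: R[3] = G
Query 3: R[2] = R
Query 4: L[3] = R
Query 5: D[3] = W

Answer: O G R R W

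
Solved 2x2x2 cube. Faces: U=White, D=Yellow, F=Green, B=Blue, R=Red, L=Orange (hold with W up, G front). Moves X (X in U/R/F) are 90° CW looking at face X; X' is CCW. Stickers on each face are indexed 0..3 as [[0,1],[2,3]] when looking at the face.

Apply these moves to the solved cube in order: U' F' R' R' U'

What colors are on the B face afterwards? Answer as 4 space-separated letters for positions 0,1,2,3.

Answer: R Y G B

Derivation:
After move 1 (U'): U=WWWW F=OOGG R=GGRR B=RRBB L=BBOO
After move 2 (F'): F=OGOG U=WWGR R=YGYR D=BOYY L=BWOW
After move 3 (R'): R=GRYY U=WBGR F=OWOR D=BGYG B=YROB
After move 4 (R'): R=RYGY U=WOGY F=OBOR D=BWYR B=GRGB
After move 5 (U'): U=OYWG F=BWOR R=OBGY B=RYGB L=GROW
Query: B face = RYGB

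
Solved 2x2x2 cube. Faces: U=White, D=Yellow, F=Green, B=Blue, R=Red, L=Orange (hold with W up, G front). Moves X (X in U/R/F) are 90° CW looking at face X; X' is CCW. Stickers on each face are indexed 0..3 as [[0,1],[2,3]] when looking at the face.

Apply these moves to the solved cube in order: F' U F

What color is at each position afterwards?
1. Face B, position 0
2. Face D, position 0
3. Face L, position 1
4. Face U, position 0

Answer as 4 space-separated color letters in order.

Answer: O Y O R

Derivation:
After move 1 (F'): F=GGGG U=WWRR R=YRYR D=OOYY L=OWOW
After move 2 (U): U=RWRW F=YRGG R=BBYR B=OWBB L=GGOW
After move 3 (F): F=GYGR U=RWWG R=RBWR D=YBYY L=GOOO
Query 1: B[0] = O
Query 2: D[0] = Y
Query 3: L[1] = O
Query 4: U[0] = R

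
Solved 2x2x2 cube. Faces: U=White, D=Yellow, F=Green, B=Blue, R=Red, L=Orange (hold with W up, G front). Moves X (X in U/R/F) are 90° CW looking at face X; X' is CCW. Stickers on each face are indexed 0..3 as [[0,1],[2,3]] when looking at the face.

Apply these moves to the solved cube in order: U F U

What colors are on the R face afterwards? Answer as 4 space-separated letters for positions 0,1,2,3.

Answer: O O W R

Derivation:
After move 1 (U): U=WWWW F=RRGG R=BBRR B=OOBB L=GGOO
After move 2 (F): F=GRGR U=WWOG R=WBWR D=RBYY L=GYOY
After move 3 (U): U=OWGW F=WBGR R=OOWR B=GYBB L=GROY
Query: R face = OOWR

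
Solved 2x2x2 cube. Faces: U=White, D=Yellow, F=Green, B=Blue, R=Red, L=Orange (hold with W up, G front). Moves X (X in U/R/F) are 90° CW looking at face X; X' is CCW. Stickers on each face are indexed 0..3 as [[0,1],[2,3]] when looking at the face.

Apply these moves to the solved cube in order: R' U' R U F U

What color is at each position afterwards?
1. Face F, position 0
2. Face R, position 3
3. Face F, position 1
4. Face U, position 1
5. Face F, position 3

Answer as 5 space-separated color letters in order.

Answer: W W R W G

Derivation:
After move 1 (R'): R=RRRR U=WBWB F=GWGW D=YGYG B=YBYB
After move 2 (U'): U=BBWW F=OOGW R=GWRR B=RRYB L=YBOO
After move 3 (R): R=RGRW U=BOWW F=OGGG D=YYYR B=WRBB
After move 4 (U): U=WBWO F=RGGG R=WRRW B=YBBB L=OGOO
After move 5 (F): F=GRGG U=WBOG R=WROW D=RWYR L=OYOY
After move 6 (U): U=OWGB F=WRGG R=YBOW B=OYBB L=GROY
Query 1: F[0] = W
Query 2: R[3] = W
Query 3: F[1] = R
Query 4: U[1] = W
Query 5: F[3] = G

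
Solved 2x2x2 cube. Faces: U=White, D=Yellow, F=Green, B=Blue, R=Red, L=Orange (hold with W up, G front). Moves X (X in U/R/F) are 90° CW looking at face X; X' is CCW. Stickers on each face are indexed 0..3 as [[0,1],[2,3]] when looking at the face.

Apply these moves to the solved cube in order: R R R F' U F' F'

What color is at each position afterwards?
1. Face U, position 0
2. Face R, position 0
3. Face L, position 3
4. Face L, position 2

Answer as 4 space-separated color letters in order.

Answer: R W Y O

Derivation:
After move 1 (R): R=RRRR U=WGWG F=GYGY D=YBYB B=WBWB
After move 2 (R): R=RRRR U=WYWY F=GBGB D=YWYW B=GBGB
After move 3 (R): R=RRRR U=WBWB F=GWGW D=YGYG B=YBYB
After move 4 (F'): F=WWGG U=WBRR R=GRYR D=OOYG L=OBOW
After move 5 (U): U=RWRB F=GRGG R=YBYR B=OBYB L=WWOW
After move 6 (F'): F=RGGG U=RWYY R=OBOR D=WWYG L=WBOR
After move 7 (F'): F=GGRG U=RWOO R=WBWR D=BRYG L=WYOY
Query 1: U[0] = R
Query 2: R[0] = W
Query 3: L[3] = Y
Query 4: L[2] = O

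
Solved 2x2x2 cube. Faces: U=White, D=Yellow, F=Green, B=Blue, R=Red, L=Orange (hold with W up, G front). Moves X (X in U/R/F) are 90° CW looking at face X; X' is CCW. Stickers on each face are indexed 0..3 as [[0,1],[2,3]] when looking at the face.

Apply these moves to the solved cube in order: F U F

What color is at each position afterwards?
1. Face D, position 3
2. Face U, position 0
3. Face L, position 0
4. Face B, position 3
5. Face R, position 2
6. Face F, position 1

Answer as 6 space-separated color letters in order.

After move 1 (F): F=GGGG U=WWOO R=WRWR D=RRYY L=OYOY
After move 2 (U): U=OWOW F=WRGG R=BBWR B=OYBB L=GGOY
After move 3 (F): F=GWGR U=OWYG R=OBWR D=WBYY L=GROR
Query 1: D[3] = Y
Query 2: U[0] = O
Query 3: L[0] = G
Query 4: B[3] = B
Query 5: R[2] = W
Query 6: F[1] = W

Answer: Y O G B W W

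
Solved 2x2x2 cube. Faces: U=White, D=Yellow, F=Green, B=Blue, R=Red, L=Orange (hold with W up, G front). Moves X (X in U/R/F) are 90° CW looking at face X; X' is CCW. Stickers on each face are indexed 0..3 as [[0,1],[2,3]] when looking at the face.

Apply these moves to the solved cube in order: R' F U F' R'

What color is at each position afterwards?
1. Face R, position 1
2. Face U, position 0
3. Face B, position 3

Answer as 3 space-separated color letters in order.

After move 1 (R'): R=RRRR U=WBWB F=GWGW D=YGYG B=YBYB
After move 2 (F): F=GGWW U=WBOO R=WRBR D=RRYG L=OYOG
After move 3 (U): U=OWOB F=WRWW R=YBBR B=OYYB L=GGOG
After move 4 (F'): F=RWWW U=OWYB R=RBRR D=GGYG L=GBOO
After move 5 (R'): R=BRRR U=OYYO F=RWWB D=GWYW B=GYGB
Query 1: R[1] = R
Query 2: U[0] = O
Query 3: B[3] = B

Answer: R O B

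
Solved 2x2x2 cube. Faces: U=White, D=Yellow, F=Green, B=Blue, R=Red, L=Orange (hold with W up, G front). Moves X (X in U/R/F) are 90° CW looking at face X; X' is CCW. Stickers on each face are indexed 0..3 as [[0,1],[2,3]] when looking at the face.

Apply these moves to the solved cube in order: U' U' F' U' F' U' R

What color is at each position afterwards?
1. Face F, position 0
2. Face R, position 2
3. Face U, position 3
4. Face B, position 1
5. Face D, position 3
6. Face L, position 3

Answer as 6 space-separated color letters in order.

After move 1 (U'): U=WWWW F=OOGG R=GGRR B=RRBB L=BBOO
After move 2 (U'): U=WWWW F=BBGG R=OORR B=GGBB L=RROO
After move 3 (F'): F=BGBG U=WWOR R=YOYR D=ROYY L=RWOW
After move 4 (U'): U=WRWO F=RWBG R=BGYR B=YOBB L=GGOW
After move 5 (F'): F=WGRB U=WRBY R=OGRR D=GWYY L=GOOW
After move 6 (U'): U=RYWB F=GORB R=WGRR B=OGBB L=YOOW
After move 7 (R): R=RWRG U=ROWB F=GWRY D=GBYO B=BGYB
Query 1: F[0] = G
Query 2: R[2] = R
Query 3: U[3] = B
Query 4: B[1] = G
Query 5: D[3] = O
Query 6: L[3] = W

Answer: G R B G O W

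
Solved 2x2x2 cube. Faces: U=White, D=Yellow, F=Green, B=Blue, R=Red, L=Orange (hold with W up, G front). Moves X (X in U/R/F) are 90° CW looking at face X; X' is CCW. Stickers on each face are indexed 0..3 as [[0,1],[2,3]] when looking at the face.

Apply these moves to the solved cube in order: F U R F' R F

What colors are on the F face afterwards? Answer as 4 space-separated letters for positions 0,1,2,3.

Answer: W R O Y

Derivation:
After move 1 (F): F=GGGG U=WWOO R=WRWR D=RRYY L=OYOY
After move 2 (U): U=OWOW F=WRGG R=BBWR B=OYBB L=GGOY
After move 3 (R): R=WBRB U=OROG F=WRGY D=RBYO B=WYWB
After move 4 (F'): F=RYWG U=ORWR R=BBRB D=GYYO L=GGOO
After move 5 (R): R=RBBB U=OYWG F=RYWO D=GWYW B=RYRB
After move 6 (F): F=WROY U=OYOG R=WBGB D=BRYW L=GGOW
Query: F face = WROY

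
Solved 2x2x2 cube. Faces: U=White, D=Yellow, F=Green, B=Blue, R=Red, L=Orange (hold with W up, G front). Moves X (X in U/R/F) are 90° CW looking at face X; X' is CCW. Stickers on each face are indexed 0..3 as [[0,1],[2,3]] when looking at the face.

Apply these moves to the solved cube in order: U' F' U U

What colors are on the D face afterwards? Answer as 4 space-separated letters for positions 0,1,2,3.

Answer: B O Y Y

Derivation:
After move 1 (U'): U=WWWW F=OOGG R=GGRR B=RRBB L=BBOO
After move 2 (F'): F=OGOG U=WWGR R=YGYR D=BOYY L=BWOW
After move 3 (U): U=GWRW F=YGOG R=RRYR B=BWBB L=OGOW
After move 4 (U): U=RGWW F=RROG R=BWYR B=OGBB L=YGOW
Query: D face = BOYY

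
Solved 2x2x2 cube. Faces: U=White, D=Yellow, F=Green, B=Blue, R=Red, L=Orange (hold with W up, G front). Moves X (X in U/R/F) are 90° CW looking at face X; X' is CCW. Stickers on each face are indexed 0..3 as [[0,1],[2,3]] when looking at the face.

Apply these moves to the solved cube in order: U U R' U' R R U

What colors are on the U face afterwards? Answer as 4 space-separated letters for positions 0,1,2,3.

After move 1 (U): U=WWWW F=RRGG R=BBRR B=OOBB L=GGOO
After move 2 (U): U=WWWW F=BBGG R=OORR B=GGBB L=RROO
After move 3 (R'): R=OROR U=WBWG F=BWGW D=YBYG B=YGYB
After move 4 (U'): U=BGWW F=RRGW R=BWOR B=ORYB L=YGOO
After move 5 (R): R=OBRW U=BRWW F=RBGG D=YYYO B=WRGB
After move 6 (R): R=ROWB U=BBWG F=RYGO D=YGYW B=WRRB
After move 7 (U): U=WBGB F=ROGO R=WRWB B=YGRB L=RYOO
Query: U face = WBGB

Answer: W B G B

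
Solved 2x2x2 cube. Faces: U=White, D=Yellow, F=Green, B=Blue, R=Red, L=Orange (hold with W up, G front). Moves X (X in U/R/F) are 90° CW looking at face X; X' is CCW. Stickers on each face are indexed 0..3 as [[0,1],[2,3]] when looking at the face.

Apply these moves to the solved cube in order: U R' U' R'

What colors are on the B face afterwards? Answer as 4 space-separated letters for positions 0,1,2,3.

After move 1 (U): U=WWWW F=RRGG R=BBRR B=OOBB L=GGOO
After move 2 (R'): R=BRBR U=WBWO F=RWGW D=YRYG B=YOYB
After move 3 (U'): U=BOWW F=GGGW R=RWBR B=BRYB L=YOOO
After move 4 (R'): R=WRRB U=BYWB F=GOGW D=YGYW B=GRRB
Query: B face = GRRB

Answer: G R R B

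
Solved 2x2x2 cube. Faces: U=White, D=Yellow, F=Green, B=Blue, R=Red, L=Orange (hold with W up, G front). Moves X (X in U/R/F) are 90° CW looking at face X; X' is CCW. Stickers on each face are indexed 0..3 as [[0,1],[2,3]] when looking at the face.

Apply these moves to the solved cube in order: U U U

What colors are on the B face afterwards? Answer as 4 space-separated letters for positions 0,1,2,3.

After move 1 (U): U=WWWW F=RRGG R=BBRR B=OOBB L=GGOO
After move 2 (U): U=WWWW F=BBGG R=OORR B=GGBB L=RROO
After move 3 (U): U=WWWW F=OOGG R=GGRR B=RRBB L=BBOO
Query: B face = RRBB

Answer: R R B B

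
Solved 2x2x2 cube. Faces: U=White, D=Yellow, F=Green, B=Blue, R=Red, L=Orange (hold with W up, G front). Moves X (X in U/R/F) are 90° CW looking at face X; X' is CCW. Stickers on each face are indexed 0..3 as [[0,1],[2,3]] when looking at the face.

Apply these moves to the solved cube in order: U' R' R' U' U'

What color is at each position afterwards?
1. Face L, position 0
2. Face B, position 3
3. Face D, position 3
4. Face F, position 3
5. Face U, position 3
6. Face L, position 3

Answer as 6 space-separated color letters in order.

After move 1 (U'): U=WWWW F=OOGG R=GGRR B=RRBB L=BBOO
After move 2 (R'): R=GRGR U=WBWR F=OWGW D=YOYG B=YRYB
After move 3 (R'): R=RRGG U=WYWY F=OBGR D=YWYW B=GROB
After move 4 (U'): U=YYWW F=BBGR R=OBGG B=RROB L=GROO
After move 5 (U'): U=YWYW F=GRGR R=BBGG B=OBOB L=RROO
Query 1: L[0] = R
Query 2: B[3] = B
Query 3: D[3] = W
Query 4: F[3] = R
Query 5: U[3] = W
Query 6: L[3] = O

Answer: R B W R W O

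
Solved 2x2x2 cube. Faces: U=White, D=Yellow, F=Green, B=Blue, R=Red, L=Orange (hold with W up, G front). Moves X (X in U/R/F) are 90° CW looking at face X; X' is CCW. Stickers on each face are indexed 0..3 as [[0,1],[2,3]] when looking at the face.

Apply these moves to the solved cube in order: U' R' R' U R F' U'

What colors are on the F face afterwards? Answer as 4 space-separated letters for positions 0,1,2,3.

Answer: O R R G

Derivation:
After move 1 (U'): U=WWWW F=OOGG R=GGRR B=RRBB L=BBOO
After move 2 (R'): R=GRGR U=WBWR F=OWGW D=YOYG B=YRYB
After move 3 (R'): R=RRGG U=WYWY F=OBGR D=YWYW B=GROB
After move 4 (U): U=WWYY F=RRGR R=GRGG B=BBOB L=OBOO
After move 5 (R): R=GGGR U=WRYR F=RWGW D=YOYB B=YBWB
After move 6 (F'): F=WWRG U=WRGG R=OGYR D=BOYB L=OROY
After move 7 (U'): U=RGWG F=ORRG R=WWYR B=OGWB L=YBOY
Query: F face = ORRG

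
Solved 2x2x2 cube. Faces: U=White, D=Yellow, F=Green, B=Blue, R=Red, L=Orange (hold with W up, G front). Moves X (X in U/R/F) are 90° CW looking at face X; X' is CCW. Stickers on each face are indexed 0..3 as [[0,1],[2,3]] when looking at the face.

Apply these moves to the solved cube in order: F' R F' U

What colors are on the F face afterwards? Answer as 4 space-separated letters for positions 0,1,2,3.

Answer: B Y G G

Derivation:
After move 1 (F'): F=GGGG U=WWRR R=YRYR D=OOYY L=OWOW
After move 2 (R): R=YYRR U=WGRG F=GOGY D=OBYB B=RBWB
After move 3 (F'): F=OYGG U=WGYR R=BYOR D=WWYB L=OGOR
After move 4 (U): U=YWRG F=BYGG R=RBOR B=OGWB L=OYOR
Query: F face = BYGG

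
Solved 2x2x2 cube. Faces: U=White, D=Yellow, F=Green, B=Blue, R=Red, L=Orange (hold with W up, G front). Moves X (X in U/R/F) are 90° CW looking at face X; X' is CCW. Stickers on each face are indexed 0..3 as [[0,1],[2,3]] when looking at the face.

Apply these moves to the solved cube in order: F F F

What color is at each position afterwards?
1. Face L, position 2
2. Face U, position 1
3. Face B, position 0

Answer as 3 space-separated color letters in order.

After move 1 (F): F=GGGG U=WWOO R=WRWR D=RRYY L=OYOY
After move 2 (F): F=GGGG U=WWYY R=OROR D=WWYY L=OROR
After move 3 (F): F=GGGG U=WWRR R=YRYR D=OOYY L=OWOW
Query 1: L[2] = O
Query 2: U[1] = W
Query 3: B[0] = B

Answer: O W B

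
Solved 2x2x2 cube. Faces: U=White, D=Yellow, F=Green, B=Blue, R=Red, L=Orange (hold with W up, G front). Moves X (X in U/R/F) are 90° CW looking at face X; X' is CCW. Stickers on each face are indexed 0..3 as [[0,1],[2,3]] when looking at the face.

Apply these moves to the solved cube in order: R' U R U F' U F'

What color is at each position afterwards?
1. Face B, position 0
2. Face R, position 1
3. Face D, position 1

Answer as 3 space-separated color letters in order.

After move 1 (R'): R=RRRR U=WBWB F=GWGW D=YGYG B=YBYB
After move 2 (U): U=WWBB F=RRGW R=YBRR B=OOYB L=GWOO
After move 3 (R): R=RYRB U=WRBW F=RGGG D=YYYO B=BOWB
After move 4 (U): U=BWWR F=RYGG R=BORB B=GWWB L=RGOO
After move 5 (F'): F=YGRG U=BWBR R=YOYB D=GOYO L=RROW
After move 6 (U): U=BBRW F=YORG R=GWYB B=RRWB L=YGOW
After move 7 (F'): F=OGYR U=BBGY R=OWGB D=GWYO L=YWOR
Query 1: B[0] = R
Query 2: R[1] = W
Query 3: D[1] = W

Answer: R W W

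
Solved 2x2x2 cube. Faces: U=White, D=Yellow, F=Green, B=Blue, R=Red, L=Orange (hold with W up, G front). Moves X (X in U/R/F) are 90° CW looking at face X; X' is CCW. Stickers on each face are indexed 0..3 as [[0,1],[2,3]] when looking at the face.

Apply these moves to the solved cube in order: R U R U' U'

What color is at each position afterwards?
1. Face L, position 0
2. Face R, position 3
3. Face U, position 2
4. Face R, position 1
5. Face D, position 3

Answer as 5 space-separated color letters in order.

After move 1 (R): R=RRRR U=WGWG F=GYGY D=YBYB B=WBWB
After move 2 (U): U=WWGG F=RRGY R=WBRR B=OOWB L=GYOO
After move 3 (R): R=RWRB U=WRGY F=RBGB D=YWYO B=GOWB
After move 4 (U'): U=RYWG F=GYGB R=RBRB B=RWWB L=GOOO
After move 5 (U'): U=YGRW F=GOGB R=GYRB B=RBWB L=RWOO
Query 1: L[0] = R
Query 2: R[3] = B
Query 3: U[2] = R
Query 4: R[1] = Y
Query 5: D[3] = O

Answer: R B R Y O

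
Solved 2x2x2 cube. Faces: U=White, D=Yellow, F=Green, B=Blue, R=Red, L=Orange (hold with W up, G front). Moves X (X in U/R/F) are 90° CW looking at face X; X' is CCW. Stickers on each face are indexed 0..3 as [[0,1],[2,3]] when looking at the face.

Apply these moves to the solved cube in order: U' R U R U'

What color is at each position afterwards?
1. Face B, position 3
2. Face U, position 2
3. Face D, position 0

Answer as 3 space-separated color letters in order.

After move 1 (U'): U=WWWW F=OOGG R=GGRR B=RRBB L=BBOO
After move 2 (R): R=RGRG U=WOWG F=OYGY D=YBYR B=WRWB
After move 3 (U): U=WWGO F=RGGY R=WRRG B=BBWB L=OYOO
After move 4 (R): R=RWGR U=WGGY F=RBGR D=YWYB B=OBWB
After move 5 (U'): U=GYWG F=OYGR R=RBGR B=RWWB L=OBOO
Query 1: B[3] = B
Query 2: U[2] = W
Query 3: D[0] = Y

Answer: B W Y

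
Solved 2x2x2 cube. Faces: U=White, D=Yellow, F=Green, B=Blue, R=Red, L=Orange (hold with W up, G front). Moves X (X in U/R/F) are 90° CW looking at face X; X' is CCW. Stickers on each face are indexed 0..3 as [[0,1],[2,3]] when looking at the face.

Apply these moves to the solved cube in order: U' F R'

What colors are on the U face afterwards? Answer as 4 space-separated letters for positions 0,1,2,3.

After move 1 (U'): U=WWWW F=OOGG R=GGRR B=RRBB L=BBOO
After move 2 (F): F=GOGO U=WWOB R=WGWR D=RGYY L=BYOY
After move 3 (R'): R=GRWW U=WBOR F=GWGB D=ROYO B=YRGB
Query: U face = WBOR

Answer: W B O R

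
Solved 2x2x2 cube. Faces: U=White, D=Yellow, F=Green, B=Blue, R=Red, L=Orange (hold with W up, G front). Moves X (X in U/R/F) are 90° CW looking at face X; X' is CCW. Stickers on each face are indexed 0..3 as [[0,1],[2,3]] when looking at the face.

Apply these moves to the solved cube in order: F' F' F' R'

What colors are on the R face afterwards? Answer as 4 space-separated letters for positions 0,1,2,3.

Answer: R R W W

Derivation:
After move 1 (F'): F=GGGG U=WWRR R=YRYR D=OOYY L=OWOW
After move 2 (F'): F=GGGG U=WWYY R=OROR D=WWYY L=OROR
After move 3 (F'): F=GGGG U=WWOO R=WRWR D=RRYY L=OYOY
After move 4 (R'): R=RRWW U=WBOB F=GWGO D=RGYG B=YBRB
Query: R face = RRWW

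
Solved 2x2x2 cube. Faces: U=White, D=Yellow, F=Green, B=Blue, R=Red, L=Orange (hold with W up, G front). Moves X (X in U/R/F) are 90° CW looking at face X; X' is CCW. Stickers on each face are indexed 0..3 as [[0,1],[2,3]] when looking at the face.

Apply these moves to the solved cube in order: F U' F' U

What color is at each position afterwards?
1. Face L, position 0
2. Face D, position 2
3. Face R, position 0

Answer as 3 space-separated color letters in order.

After move 1 (F): F=GGGG U=WWOO R=WRWR D=RRYY L=OYOY
After move 2 (U'): U=WOWO F=OYGG R=GGWR B=WRBB L=BBOY
After move 3 (F'): F=YGOG U=WOGW R=RGRR D=BYYY L=BOOW
After move 4 (U): U=GWWO F=RGOG R=WRRR B=BOBB L=YGOW
Query 1: L[0] = Y
Query 2: D[2] = Y
Query 3: R[0] = W

Answer: Y Y W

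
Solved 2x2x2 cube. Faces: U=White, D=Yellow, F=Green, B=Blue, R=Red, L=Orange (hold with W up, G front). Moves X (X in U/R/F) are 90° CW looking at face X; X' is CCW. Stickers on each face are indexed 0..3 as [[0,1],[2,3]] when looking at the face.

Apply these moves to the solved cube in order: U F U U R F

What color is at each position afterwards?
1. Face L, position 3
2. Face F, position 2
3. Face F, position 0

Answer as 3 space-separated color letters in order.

Answer: B Y G

Derivation:
After move 1 (U): U=WWWW F=RRGG R=BBRR B=OOBB L=GGOO
After move 2 (F): F=GRGR U=WWOG R=WBWR D=RBYY L=GYOY
After move 3 (U): U=OWGW F=WBGR R=OOWR B=GYBB L=GROY
After move 4 (U): U=GOWW F=OOGR R=GYWR B=GRBB L=WBOY
After move 5 (R): R=WGRY U=GOWR F=OBGY D=RBYG B=WROB
After move 6 (F): F=GOYB U=GOYB R=WGRY D=RWYG L=WROB
Query 1: L[3] = B
Query 2: F[2] = Y
Query 3: F[0] = G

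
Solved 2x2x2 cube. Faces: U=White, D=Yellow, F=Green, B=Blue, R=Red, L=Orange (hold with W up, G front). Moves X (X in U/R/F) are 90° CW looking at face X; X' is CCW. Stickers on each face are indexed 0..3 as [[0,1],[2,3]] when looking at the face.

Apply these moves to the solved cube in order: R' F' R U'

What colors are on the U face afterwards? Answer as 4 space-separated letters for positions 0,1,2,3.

After move 1 (R'): R=RRRR U=WBWB F=GWGW D=YGYG B=YBYB
After move 2 (F'): F=WWGG U=WBRR R=GRYR D=OOYG L=OBOW
After move 3 (R): R=YGRR U=WWRG F=WOGG D=OYYY B=RBBB
After move 4 (U'): U=WGWR F=OBGG R=WORR B=YGBB L=RBOW
Query: U face = WGWR

Answer: W G W R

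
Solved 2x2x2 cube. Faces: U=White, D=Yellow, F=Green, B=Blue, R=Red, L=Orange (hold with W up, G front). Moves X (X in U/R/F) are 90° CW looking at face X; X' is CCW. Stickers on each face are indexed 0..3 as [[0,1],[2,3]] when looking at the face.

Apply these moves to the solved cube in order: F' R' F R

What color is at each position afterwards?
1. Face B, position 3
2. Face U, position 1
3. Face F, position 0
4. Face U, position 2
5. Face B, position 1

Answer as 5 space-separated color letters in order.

After move 1 (F'): F=GGGG U=WWRR R=YRYR D=OOYY L=OWOW
After move 2 (R'): R=RRYY U=WBRB F=GWGR D=OGYG B=YBOB
After move 3 (F): F=GGRW U=WBWW R=RRBY D=YRYG L=OOOG
After move 4 (R): R=BRYR U=WGWW F=GRRG D=YOYY B=WBBB
Query 1: B[3] = B
Query 2: U[1] = G
Query 3: F[0] = G
Query 4: U[2] = W
Query 5: B[1] = B

Answer: B G G W B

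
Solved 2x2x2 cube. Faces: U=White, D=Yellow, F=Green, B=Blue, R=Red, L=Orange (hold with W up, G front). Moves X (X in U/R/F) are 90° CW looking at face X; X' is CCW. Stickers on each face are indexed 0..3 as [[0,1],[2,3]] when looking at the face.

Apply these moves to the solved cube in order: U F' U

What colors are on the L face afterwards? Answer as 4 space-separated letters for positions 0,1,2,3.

Answer: R G O W

Derivation:
After move 1 (U): U=WWWW F=RRGG R=BBRR B=OOBB L=GGOO
After move 2 (F'): F=RGRG U=WWBR R=YBYR D=GOYY L=GWOW
After move 3 (U): U=BWRW F=YBRG R=OOYR B=GWBB L=RGOW
Query: L face = RGOW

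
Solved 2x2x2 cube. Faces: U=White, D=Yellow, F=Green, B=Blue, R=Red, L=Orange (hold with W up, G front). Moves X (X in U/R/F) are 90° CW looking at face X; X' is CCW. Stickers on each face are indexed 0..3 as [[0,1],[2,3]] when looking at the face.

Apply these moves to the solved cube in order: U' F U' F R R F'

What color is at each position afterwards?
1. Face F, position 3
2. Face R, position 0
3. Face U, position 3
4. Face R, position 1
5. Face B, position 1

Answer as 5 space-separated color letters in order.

After move 1 (U'): U=WWWW F=OOGG R=GGRR B=RRBB L=BBOO
After move 2 (F): F=GOGO U=WWOB R=WGWR D=RGYY L=BYOY
After move 3 (U'): U=WBWO F=BYGO R=GOWR B=WGBB L=RROY
After move 4 (F): F=GBOY U=WBYR R=WOOR D=WGYY L=RROG
After move 5 (R): R=OWRO U=WBYY F=GGOY D=WBYW B=RGBB
After move 6 (R): R=ROOW U=WGYY F=GBOW D=WBYR B=YGBB
After move 7 (F'): F=BWGO U=WGRO R=BOWW D=RGYR L=RYOY
Query 1: F[3] = O
Query 2: R[0] = B
Query 3: U[3] = O
Query 4: R[1] = O
Query 5: B[1] = G

Answer: O B O O G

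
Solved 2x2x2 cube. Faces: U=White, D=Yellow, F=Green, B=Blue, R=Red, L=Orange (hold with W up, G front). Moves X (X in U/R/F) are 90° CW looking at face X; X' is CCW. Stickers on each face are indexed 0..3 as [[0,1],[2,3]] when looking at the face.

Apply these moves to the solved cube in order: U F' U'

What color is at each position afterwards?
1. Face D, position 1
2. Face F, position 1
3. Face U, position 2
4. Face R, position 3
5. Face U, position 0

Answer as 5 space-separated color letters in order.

After move 1 (U): U=WWWW F=RRGG R=BBRR B=OOBB L=GGOO
After move 2 (F'): F=RGRG U=WWBR R=YBYR D=GOYY L=GWOW
After move 3 (U'): U=WRWB F=GWRG R=RGYR B=YBBB L=OOOW
Query 1: D[1] = O
Query 2: F[1] = W
Query 3: U[2] = W
Query 4: R[3] = R
Query 5: U[0] = W

Answer: O W W R W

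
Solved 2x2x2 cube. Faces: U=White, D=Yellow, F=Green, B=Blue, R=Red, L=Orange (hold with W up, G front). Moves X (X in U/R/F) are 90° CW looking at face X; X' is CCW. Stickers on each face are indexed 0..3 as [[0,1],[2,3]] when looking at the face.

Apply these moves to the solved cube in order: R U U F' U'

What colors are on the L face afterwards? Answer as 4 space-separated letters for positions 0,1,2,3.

Answer: G Y O G

Derivation:
After move 1 (R): R=RRRR U=WGWG F=GYGY D=YBYB B=WBWB
After move 2 (U): U=WWGG F=RRGY R=WBRR B=OOWB L=GYOO
After move 3 (U): U=GWGW F=WBGY R=OORR B=GYWB L=RROO
After move 4 (F'): F=BYWG U=GWOR R=BOYR D=ROYB L=RWOG
After move 5 (U'): U=WRGO F=RWWG R=BYYR B=BOWB L=GYOG
Query: L face = GYOG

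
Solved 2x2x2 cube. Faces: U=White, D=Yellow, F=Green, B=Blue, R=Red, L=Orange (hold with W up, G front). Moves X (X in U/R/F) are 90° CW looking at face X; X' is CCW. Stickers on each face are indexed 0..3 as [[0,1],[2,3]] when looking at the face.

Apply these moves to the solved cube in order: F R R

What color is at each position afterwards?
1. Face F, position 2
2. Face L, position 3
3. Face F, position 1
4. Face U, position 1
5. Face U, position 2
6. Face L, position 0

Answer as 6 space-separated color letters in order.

Answer: G Y B R O O

Derivation:
After move 1 (F): F=GGGG U=WWOO R=WRWR D=RRYY L=OYOY
After move 2 (R): R=WWRR U=WGOG F=GRGY D=RBYB B=OBWB
After move 3 (R): R=RWRW U=WROY F=GBGB D=RWYO B=GBGB
Query 1: F[2] = G
Query 2: L[3] = Y
Query 3: F[1] = B
Query 4: U[1] = R
Query 5: U[2] = O
Query 6: L[0] = O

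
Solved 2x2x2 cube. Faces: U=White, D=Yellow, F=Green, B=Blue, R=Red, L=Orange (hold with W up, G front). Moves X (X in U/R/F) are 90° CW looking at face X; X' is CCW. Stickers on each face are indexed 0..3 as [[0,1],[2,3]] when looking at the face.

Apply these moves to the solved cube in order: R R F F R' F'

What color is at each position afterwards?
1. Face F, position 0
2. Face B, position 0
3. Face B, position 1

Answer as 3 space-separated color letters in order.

After move 1 (R): R=RRRR U=WGWG F=GYGY D=YBYB B=WBWB
After move 2 (R): R=RRRR U=WYWY F=GBGB D=YWYW B=GBGB
After move 3 (F): F=GGBB U=WYOO R=WRYR D=RRYW L=OYOW
After move 4 (F): F=BGBG U=WYWY R=OROR D=YWYW L=OROR
After move 5 (R'): R=RROO U=WGWG F=BYBY D=YGYG B=WBWB
After move 6 (F'): F=YYBB U=WGRO R=GRYO D=RRYG L=OGOW
Query 1: F[0] = Y
Query 2: B[0] = W
Query 3: B[1] = B

Answer: Y W B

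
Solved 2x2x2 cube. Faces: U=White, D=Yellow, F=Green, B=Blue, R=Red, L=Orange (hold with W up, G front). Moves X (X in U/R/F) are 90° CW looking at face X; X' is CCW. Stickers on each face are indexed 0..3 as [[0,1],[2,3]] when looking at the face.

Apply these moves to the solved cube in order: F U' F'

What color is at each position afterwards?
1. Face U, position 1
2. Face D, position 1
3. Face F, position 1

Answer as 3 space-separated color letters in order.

After move 1 (F): F=GGGG U=WWOO R=WRWR D=RRYY L=OYOY
After move 2 (U'): U=WOWO F=OYGG R=GGWR B=WRBB L=BBOY
After move 3 (F'): F=YGOG U=WOGW R=RGRR D=BYYY L=BOOW
Query 1: U[1] = O
Query 2: D[1] = Y
Query 3: F[1] = G

Answer: O Y G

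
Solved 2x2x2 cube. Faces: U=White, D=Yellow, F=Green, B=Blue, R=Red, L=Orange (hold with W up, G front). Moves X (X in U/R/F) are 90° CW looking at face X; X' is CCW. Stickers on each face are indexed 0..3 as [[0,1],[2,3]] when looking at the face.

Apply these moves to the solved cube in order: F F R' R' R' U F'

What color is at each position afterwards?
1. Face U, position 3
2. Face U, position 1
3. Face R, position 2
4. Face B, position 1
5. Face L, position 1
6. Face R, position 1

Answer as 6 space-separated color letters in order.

Answer: R W W R G B

Derivation:
After move 1 (F): F=GGGG U=WWOO R=WRWR D=RRYY L=OYOY
After move 2 (F): F=GGGG U=WWYY R=OROR D=WWYY L=OROR
After move 3 (R'): R=RROO U=WBYB F=GWGY D=WGYG B=YBWB
After move 4 (R'): R=RORO U=WWYY F=GBGB D=WWYY B=GBGB
After move 5 (R'): R=OORR U=WGYG F=GWGY D=WBYB B=YBWB
After move 6 (U): U=YWGG F=OOGY R=YBRR B=ORWB L=GWOR
After move 7 (F'): F=OYOG U=YWYR R=BBWR D=WRYB L=GGOG
Query 1: U[3] = R
Query 2: U[1] = W
Query 3: R[2] = W
Query 4: B[1] = R
Query 5: L[1] = G
Query 6: R[1] = B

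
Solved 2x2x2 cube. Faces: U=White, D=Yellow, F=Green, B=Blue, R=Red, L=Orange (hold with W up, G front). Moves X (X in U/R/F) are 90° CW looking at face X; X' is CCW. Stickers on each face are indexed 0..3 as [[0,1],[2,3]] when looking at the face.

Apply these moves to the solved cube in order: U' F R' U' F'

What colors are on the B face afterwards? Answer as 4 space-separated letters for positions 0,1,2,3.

After move 1 (U'): U=WWWW F=OOGG R=GGRR B=RRBB L=BBOO
After move 2 (F): F=GOGO U=WWOB R=WGWR D=RGYY L=BYOY
After move 3 (R'): R=GRWW U=WBOR F=GWGB D=ROYO B=YRGB
After move 4 (U'): U=BRWO F=BYGB R=GWWW B=GRGB L=YROY
After move 5 (F'): F=YBBG U=BRGW R=OWRW D=RYYO L=YOOW
Query: B face = GRGB

Answer: G R G B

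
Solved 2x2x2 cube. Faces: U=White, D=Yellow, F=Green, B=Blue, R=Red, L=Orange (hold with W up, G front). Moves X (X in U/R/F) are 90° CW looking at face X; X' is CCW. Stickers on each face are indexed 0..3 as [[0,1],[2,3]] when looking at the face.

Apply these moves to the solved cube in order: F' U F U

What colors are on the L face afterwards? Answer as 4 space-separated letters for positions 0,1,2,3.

Answer: G Y O O

Derivation:
After move 1 (F'): F=GGGG U=WWRR R=YRYR D=OOYY L=OWOW
After move 2 (U): U=RWRW F=YRGG R=BBYR B=OWBB L=GGOW
After move 3 (F): F=GYGR U=RWWG R=RBWR D=YBYY L=GOOO
After move 4 (U): U=WRGW F=RBGR R=OWWR B=GOBB L=GYOO
Query: L face = GYOO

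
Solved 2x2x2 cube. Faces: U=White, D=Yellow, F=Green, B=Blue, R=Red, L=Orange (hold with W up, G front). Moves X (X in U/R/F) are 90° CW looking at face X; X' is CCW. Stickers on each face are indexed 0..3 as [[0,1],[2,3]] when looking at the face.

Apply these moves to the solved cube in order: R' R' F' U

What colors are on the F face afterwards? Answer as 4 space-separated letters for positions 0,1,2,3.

After move 1 (R'): R=RRRR U=WBWB F=GWGW D=YGYG B=YBYB
After move 2 (R'): R=RRRR U=WYWY F=GBGB D=YWYW B=GBGB
After move 3 (F'): F=BBGG U=WYRR R=WRYR D=OOYW L=OYOW
After move 4 (U): U=RWRY F=WRGG R=GBYR B=OYGB L=BBOW
Query: F face = WRGG

Answer: W R G G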